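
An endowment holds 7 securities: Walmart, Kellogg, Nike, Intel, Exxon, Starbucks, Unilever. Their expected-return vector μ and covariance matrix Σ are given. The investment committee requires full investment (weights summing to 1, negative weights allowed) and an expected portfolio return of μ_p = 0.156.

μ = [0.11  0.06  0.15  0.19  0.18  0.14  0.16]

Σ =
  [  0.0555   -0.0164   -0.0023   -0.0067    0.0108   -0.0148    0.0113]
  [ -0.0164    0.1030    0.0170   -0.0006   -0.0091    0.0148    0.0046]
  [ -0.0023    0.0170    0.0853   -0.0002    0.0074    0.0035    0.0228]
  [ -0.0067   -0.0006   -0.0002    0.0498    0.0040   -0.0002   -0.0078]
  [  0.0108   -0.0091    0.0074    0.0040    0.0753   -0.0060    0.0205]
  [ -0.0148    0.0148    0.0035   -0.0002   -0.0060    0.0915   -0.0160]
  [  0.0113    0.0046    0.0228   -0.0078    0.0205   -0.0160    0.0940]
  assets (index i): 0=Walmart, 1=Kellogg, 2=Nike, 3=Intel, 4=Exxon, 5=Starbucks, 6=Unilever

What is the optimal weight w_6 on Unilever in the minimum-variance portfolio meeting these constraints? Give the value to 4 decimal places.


u=Σ⁻¹μ = [2.7193  0.6101  1.1037  4.3124  1.5086  2.1962  1.4803]
v=Σ⁻¹𝟙 = [25.2357  10.9308  6.7662  24.3491  7.9688  15.0050  8.2652]
a=μᵀu=2.136501  b=𝟙ᵀu=13.930545  c=𝟙ᵀv=98.520754  D=ac−b²=16.429584
λ₁=(c·0.156−b)/D = (98.520754·0.156−13.930545)/16.429584 = 0.087567
λ₂=(a−b·0.156)/D = (2.136501−13.930545·0.156)/16.429584 = -0.002232
w* = 0.087567·u + -0.002232·v:
  w_0 = 0.087567·2.7193 + -0.002232·25.2357 = 0.1818  (Walmart)
  w_1 = 0.087567·0.6101 + -0.002232·10.9308 = 0.0290  (Kellogg)
  w_2 = 0.087567·1.1037 + -0.002232·6.7662 = 0.0815  (Nike)
  w_3 = 0.087567·4.3124 + -0.002232·24.3491 = 0.3233  (Intel)
  w_4 = 0.087567·1.5086 + -0.002232·7.9688 = 0.1143  (Exxon)
  w_5 = 0.087567·2.1962 + -0.002232·15.0050 = 0.1588  (Starbucks)
  w_6 = 0.087567·1.4803 + -0.002232·8.2652 = 0.1112  (Unilever)
Σw_i=1.0000  μᵀw=0.1560
σ²=wᵀΣw=λ₁·μ_p+λ₂ = 0.087567·0.156 + -0.002232 = 0.011429 ≈ 0.0114

0.1112


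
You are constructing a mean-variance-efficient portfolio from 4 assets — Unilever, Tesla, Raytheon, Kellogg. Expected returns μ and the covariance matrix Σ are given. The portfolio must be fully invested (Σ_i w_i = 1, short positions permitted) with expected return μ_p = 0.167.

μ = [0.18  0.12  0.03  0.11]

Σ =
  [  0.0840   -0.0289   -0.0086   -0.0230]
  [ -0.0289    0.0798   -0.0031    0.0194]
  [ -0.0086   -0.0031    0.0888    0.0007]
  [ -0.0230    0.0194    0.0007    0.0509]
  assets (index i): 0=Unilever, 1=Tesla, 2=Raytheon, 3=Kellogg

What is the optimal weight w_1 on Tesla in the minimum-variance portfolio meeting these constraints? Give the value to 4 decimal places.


0.2755

p=Σ⁻¹μ = [3.7995  2.1700  0.7576  3.0405]
q=Σ⁻¹𝟙 = [25.7950  16.3771  14.1351  24.8659]
a=μᵀp=1.301501  b=𝟙ᵀp=9.767648  c=𝟙ᵀq=81.173096  D=ac−b²=10.239913
λ₁=(c·0.167−b)/D = (81.173096·0.167−9.767648)/10.239913 = 0.369950
λ₂=(a−b·0.167)/D = (1.301501−9.767648·0.167)/10.239913 = -0.032197
w* = 0.369950·p + -0.032197·q:
  w_0 = 0.369950·3.7995 + -0.032197·25.7950 = 0.5751  (Unilever)
  w_1 = 0.369950·2.1700 + -0.032197·16.3771 = 0.2755  (Tesla)
  w_2 = 0.369950·0.7576 + -0.032197·14.1351 = -0.1748  (Raytheon)
  w_3 = 0.369950·3.0405 + -0.032197·24.8659 = 0.3242  (Kellogg)
Σw_i=1.0000  μᵀw=0.1670
σ²=wᵀΣw=λ₁·μ_p+λ₂ = 0.369950·0.167 + -0.032197 = 0.029585 ≈ 0.0296


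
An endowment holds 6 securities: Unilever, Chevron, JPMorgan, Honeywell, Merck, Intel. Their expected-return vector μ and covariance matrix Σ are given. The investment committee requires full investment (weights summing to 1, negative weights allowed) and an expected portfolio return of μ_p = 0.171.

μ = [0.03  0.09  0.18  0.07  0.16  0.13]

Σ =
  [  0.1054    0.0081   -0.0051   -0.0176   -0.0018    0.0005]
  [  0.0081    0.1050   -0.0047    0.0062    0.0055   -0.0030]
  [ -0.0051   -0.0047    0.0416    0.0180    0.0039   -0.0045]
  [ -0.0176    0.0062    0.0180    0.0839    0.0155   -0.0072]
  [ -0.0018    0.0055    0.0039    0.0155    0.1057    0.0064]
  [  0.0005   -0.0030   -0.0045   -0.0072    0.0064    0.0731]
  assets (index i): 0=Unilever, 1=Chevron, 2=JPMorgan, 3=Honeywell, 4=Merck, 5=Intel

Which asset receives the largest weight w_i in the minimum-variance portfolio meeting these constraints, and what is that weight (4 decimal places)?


p=Σ⁻¹μ = [0.4066  1.0419  4.6892  -0.2161  1.2052  1.9802]
q=Σ⁻¹𝟙 = [11.4133  9.3285  23.8483  8.7439  6.0518  15.7841]
a=μᵀp=1.385158  b=𝟙ᵀp=9.106960  c=𝟙ᵀq=75.169915  D=ac−b²=21.185507
λ₁=(c·0.171−b)/D = (75.169915·0.171−9.106960)/21.185507 = 0.176871
λ₂=(a−b·0.171)/D = (1.385158−9.106960·0.171)/21.185507 = -0.008125
w* = 0.176871·p + -0.008125·q:
  w_0 = 0.176871·0.4066 + -0.008125·11.4133 = -0.0208  (Unilever)
  w_1 = 0.176871·1.0419 + -0.008125·9.3285 = 0.1085  (Chevron)
  w_2 = 0.176871·4.6892 + -0.008125·23.8483 = 0.6356  (JPMorgan)
  w_3 = 0.176871·-0.2161 + -0.008125·8.7439 = -0.1093  (Honeywell)
  w_4 = 0.176871·1.2052 + -0.008125·6.0518 = 0.1640  (Merck)
  w_5 = 0.176871·1.9802 + -0.008125·15.7841 = 0.2220  (Intel)
Σw_i=1.0000  μᵀw=0.1710
σ²=wᵀΣw=λ₁·μ_p+λ₂ = 0.176871·0.171 + -0.008125 = 0.022120 ≈ 0.0221

JPMorgan (0.6356)


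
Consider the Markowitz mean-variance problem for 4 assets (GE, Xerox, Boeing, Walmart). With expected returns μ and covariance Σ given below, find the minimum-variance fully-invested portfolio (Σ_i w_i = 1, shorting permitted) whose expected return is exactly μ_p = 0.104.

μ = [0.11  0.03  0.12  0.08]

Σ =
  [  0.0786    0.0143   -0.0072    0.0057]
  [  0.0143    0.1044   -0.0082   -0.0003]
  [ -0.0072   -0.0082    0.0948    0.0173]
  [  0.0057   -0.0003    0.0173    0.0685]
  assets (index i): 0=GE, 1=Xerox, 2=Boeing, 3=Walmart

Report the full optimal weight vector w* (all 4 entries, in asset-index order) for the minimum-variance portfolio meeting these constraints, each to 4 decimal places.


u=Σ⁻¹μ = [1.4264  0.1928  1.2572  0.7325]
v=Σ⁻¹𝟙 = [11.2295  8.8685  10.1350  11.1433]
a=μᵀu=0.372155  b=𝟙ᵀu=3.608956  c=𝟙ᵀv=41.376216  D=ac−b²=2.373820
λ₁=(c·0.104−b)/D = (41.376216·0.104−3.608956)/2.373820 = 0.292428
λ₂=(a−b·0.104)/D = (0.372155−3.608956·0.104)/2.373820 = -0.001338
w* = 0.292428·u + -0.001338·v:
  w_0 = 0.292428·1.4264 + -0.001338·11.2295 = 0.4021  (GE)
  w_1 = 0.292428·0.1928 + -0.001338·8.8685 = 0.0445  (Xerox)
  w_2 = 0.292428·1.2572 + -0.001338·10.1350 = 0.3541  (Boeing)
  w_3 = 0.292428·0.7325 + -0.001338·11.1433 = 0.1993  (Walmart)
Σw_i=1.0000  μᵀw=0.1040
σ²=wᵀΣw=λ₁·μ_p+λ₂ = 0.292428·0.104 + -0.001338 = 0.029075 ≈ 0.0291

0.4021  0.0445  0.3541  0.1993


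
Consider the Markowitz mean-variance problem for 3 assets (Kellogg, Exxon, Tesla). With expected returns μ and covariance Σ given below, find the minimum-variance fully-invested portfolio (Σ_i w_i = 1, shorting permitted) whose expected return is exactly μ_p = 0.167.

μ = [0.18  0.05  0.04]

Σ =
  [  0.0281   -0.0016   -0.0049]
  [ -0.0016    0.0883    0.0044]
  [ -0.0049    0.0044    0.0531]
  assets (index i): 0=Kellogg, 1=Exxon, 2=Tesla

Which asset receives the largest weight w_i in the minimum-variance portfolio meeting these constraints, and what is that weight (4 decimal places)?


Kellogg (0.9053)

x=Σ⁻¹μ = [6.6708  0.6215  1.3174]
y=Σ⁻¹𝟙 = [39.9807  10.9725  21.6125]
a=μᵀx=1.284513  b=𝟙ᵀx=8.609653  c=𝟙ᵀy=72.565767  D=ac−b²=19.085542
λ₁=(c·0.167−b)/D = (72.565767·0.167−8.609653)/19.085542 = 0.183848
λ₂=(a−b·0.167)/D = (1.284513−8.609653·0.167)/19.085542 = -0.008032
w* = 0.183848·x + -0.008032·y:
  w_0 = 0.183848·6.6708 + -0.008032·39.9807 = 0.9053  (Kellogg)
  w_1 = 0.183848·0.6215 + -0.008032·10.9725 = 0.0261  (Exxon)
  w_2 = 0.183848·1.3174 + -0.008032·21.6125 = 0.0686  (Tesla)
Σw_i=1.0000  μᵀw=0.1670
σ²=wᵀΣw=λ₁·μ_p+λ₂ = 0.183848·0.167 + -0.008032 = 0.022670 ≈ 0.0227


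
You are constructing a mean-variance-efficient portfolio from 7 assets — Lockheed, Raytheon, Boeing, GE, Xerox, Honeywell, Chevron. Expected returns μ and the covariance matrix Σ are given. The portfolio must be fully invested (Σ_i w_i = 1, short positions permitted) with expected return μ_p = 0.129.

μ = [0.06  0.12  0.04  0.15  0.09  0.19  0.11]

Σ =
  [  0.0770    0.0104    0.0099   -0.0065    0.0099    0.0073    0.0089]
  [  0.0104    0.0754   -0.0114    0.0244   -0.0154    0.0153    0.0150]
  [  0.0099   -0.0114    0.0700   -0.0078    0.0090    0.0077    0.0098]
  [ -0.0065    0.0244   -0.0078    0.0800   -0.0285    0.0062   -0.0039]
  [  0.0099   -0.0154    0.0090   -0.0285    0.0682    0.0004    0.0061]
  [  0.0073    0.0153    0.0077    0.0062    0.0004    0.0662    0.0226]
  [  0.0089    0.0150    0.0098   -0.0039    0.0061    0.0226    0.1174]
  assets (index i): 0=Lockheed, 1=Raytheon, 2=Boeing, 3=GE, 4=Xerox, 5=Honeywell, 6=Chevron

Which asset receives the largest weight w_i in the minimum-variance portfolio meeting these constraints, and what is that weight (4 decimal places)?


p=Σ⁻¹μ = [0.2737  0.7981  0.3292  2.3669  2.3652  2.2774  0.3041]
q=Σ⁻¹𝟙 = [7.6092  10.3796  12.8810  18.5061  21.5679  7.2650  3.6352]
a=μᵀp=1.159413  b=𝟙ᵀp=8.714584  c=𝟙ᵀq=81.843932  D=ac−b²=18.946918
λ₁=(c·0.129−b)/D = (81.843932·0.129−8.714584)/18.946918 = 0.097287
λ₂=(a−b·0.129)/D = (1.159413−8.714584·0.129)/18.946918 = 0.001859
w* = 0.097287·p + 0.001859·q:
  w_0 = 0.097287·0.2737 + 0.001859·7.6092 = 0.0408  (Lockheed)
  w_1 = 0.097287·0.7981 + 0.001859·10.3796 = 0.0969  (Raytheon)
  w_2 = 0.097287·0.3292 + 0.001859·12.8810 = 0.0560  (Boeing)
  w_3 = 0.097287·2.3669 + 0.001859·18.5061 = 0.2647  (GE)
  w_4 = 0.097287·2.3652 + 0.001859·21.5679 = 0.2702  (Xerox)
  w_5 = 0.097287·2.2774 + 0.001859·7.2650 = 0.2351  (Honeywell)
  w_6 = 0.097287·0.3041 + 0.001859·3.6352 = 0.0363  (Chevron)
Σw_i=1.0000  μᵀw=0.1290
σ²=wᵀΣw=λ₁·μ_p+λ₂ = 0.097287·0.129 + 0.001859 = 0.014409 ≈ 0.0144

Xerox (0.2702)


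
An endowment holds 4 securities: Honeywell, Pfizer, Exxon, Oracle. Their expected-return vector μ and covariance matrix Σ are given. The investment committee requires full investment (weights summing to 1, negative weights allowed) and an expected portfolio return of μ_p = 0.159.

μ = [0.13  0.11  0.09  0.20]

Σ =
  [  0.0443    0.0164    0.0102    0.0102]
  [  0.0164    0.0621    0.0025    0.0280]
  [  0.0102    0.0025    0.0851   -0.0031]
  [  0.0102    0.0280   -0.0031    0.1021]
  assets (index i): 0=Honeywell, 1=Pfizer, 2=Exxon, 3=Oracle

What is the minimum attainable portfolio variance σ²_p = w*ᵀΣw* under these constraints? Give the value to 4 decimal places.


0.0363

g=Σ⁻¹μ = [2.2091  0.4095  0.8409  1.6514]
h=Σ⁻¹𝟙 = [15.6343  8.8223  9.8404  6.1118]
a=μᵀg=0.738190  b=𝟙ᵀg=5.110910  c=𝟙ᵀh=40.408853  D=ac−b²=3.708002
λ₁=(c·0.159−b)/D = (40.408853·0.159−5.110910)/3.708002 = 0.354395
λ₂=(a−b·0.159)/D = (0.738190−5.110910·0.159)/3.708002 = -0.020077
w* = 0.354395·g + -0.020077·h:
  w_0 = 0.354395·2.2091 + -0.020077·15.6343 = 0.4690  (Honeywell)
  w_1 = 0.354395·0.4095 + -0.020077·8.8223 = -0.0320  (Pfizer)
  w_2 = 0.354395·0.8409 + -0.020077·9.8404 = 0.1005  (Exxon)
  w_3 = 0.354395·1.6514 + -0.020077·6.1118 = 0.4625  (Oracle)
Σw_i=1.0000  μᵀw=0.1590
σ²=wᵀΣw=λ₁·μ_p+λ₂ = 0.354395·0.159 + -0.020077 = 0.036272 ≈ 0.0363


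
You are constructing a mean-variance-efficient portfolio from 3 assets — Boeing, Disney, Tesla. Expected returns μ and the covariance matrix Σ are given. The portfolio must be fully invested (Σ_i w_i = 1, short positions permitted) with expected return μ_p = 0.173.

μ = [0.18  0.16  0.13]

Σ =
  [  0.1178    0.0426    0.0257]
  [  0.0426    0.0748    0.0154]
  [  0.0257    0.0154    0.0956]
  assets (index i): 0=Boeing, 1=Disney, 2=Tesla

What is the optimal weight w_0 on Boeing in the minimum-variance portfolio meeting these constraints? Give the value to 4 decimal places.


0.5774

x=Σ⁻¹μ = [0.7862  1.5047  0.9061]
y=Σ⁻¹𝟙 = [3.1517  9.9240  8.0143]
a=μᵀx=0.500063  b=𝟙ᵀx=3.197012  c=𝟙ᵀy=21.090058  D=ac−b²=0.325464
λ₁=(c·0.173−b)/D = (21.090058·0.173−3.197012)/0.325464 = 1.387458
λ₂=(a−b·0.173)/D = (0.500063−3.197012·0.173)/0.325464 = -0.162907
w* = 1.387458·x + -0.162907·y:
  w_0 = 1.387458·0.7862 + -0.162907·3.1517 = 0.5774  (Boeing)
  w_1 = 1.387458·1.5047 + -0.162907·9.9240 = 0.4711  (Disney)
  w_2 = 1.387458·0.9061 + -0.162907·8.0143 = -0.0484  (Tesla)
Σw_i=1.0000  μᵀw=0.1730
σ²=wᵀΣw=λ₁·μ_p+λ₂ = 1.387458·0.173 + -0.162907 = 0.077123 ≈ 0.0771


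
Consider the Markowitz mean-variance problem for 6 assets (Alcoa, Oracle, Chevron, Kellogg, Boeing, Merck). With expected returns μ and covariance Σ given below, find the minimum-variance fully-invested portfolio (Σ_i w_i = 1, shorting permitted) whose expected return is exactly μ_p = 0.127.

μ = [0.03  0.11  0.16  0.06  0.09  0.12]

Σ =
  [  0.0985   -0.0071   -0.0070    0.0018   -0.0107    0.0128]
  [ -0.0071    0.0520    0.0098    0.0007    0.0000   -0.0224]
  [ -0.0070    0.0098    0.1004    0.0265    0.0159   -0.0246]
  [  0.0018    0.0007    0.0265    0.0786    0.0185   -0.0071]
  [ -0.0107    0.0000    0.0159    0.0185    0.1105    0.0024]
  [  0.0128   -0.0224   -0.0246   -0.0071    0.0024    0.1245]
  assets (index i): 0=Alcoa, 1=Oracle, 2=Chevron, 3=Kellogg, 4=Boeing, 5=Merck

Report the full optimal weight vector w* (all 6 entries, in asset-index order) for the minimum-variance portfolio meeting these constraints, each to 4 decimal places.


0.0092  0.3786  0.3000  -0.0260  0.0650  0.2732

g=Σ⁻¹μ = [0.4427  2.6000  1.6510  0.1989  0.5493  1.7131]
h=Σ⁻¹𝟙 = [11.4060  24.8782  8.0646  9.0297  7.1931  13.3053]
a=μᵀg=0.830372  b=𝟙ᵀg=7.154925  c=𝟙ᵀh=73.876997  D=ac−b²=10.152467
λ₁=(c·0.127−b)/D = (73.876997·0.127−7.154925)/10.152467 = 0.219400
λ₂=(a−b·0.127)/D = (0.830372−7.154925·0.127)/10.152467 = -0.007713
w* = 0.219400·g + -0.007713·h:
  w_0 = 0.219400·0.4427 + -0.007713·11.4060 = 0.0092  (Alcoa)
  w_1 = 0.219400·2.6000 + -0.007713·24.8782 = 0.3786  (Oracle)
  w_2 = 0.219400·1.6510 + -0.007713·8.0646 = 0.3000  (Chevron)
  w_3 = 0.219400·0.1989 + -0.007713·9.0297 = -0.0260  (Kellogg)
  w_4 = 0.219400·0.5493 + -0.007713·7.1931 = 0.0650  (Boeing)
  w_5 = 0.219400·1.7131 + -0.007713·13.3053 = 0.2732  (Merck)
Σw_i=1.0000  μᵀw=0.1270
σ²=wᵀΣw=λ₁·μ_p+λ₂ = 0.219400·0.127 + -0.007713 = 0.020151 ≈ 0.0202


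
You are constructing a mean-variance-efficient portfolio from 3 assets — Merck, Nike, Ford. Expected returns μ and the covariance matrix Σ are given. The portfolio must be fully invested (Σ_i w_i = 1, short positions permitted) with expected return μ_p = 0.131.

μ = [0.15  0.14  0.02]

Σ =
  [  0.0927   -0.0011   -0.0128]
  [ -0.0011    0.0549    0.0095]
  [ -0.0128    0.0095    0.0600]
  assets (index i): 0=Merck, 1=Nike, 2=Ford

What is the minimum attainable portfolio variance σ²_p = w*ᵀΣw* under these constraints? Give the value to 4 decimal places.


0.0281

x=Σ⁻¹μ = [1.6886  2.5333  0.2925]
y=Σ⁻¹𝟙 = [13.3261  15.5315  17.0504]
a=μᵀx=0.613798  b=𝟙ᵀx=4.514335  c=𝟙ᵀy=45.908027  D=ac−b²=7.799048
λ₁=(c·0.131−b)/D = (45.908027·0.131−4.514335)/7.799048 = 0.192282
λ₂=(a−b·0.131)/D = (0.613798−4.514335·0.131)/7.799048 = 0.002875
w* = 0.192282·x + 0.002875·y:
  w_0 = 0.192282·1.6886 + 0.002875·13.3261 = 0.3630  (Merck)
  w_1 = 0.192282·2.5333 + 0.002875·15.5315 = 0.5318  (Nike)
  w_2 = 0.192282·0.2925 + 0.002875·17.0504 = 0.1052  (Ford)
Σw_i=1.0000  μᵀw=0.1310
σ²=wᵀΣw=λ₁·μ_p+λ₂ = 0.192282·0.131 + 0.002875 = 0.028064 ≈ 0.0281


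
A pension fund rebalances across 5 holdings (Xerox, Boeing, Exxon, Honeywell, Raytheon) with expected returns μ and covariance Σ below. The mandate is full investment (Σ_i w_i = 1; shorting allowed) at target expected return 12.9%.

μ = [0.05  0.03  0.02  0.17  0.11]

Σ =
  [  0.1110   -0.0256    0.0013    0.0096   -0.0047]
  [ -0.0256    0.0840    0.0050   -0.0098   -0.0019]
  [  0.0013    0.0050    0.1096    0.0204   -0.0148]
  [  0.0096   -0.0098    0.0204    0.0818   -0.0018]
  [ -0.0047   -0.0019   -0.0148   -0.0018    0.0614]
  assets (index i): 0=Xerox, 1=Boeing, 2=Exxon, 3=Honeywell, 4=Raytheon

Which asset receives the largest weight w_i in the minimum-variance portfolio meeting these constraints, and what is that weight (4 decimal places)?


Honeywell (0.4792)

u=Σ⁻¹μ = [0.5332  0.8148  -0.0031  2.1563  1.9200]
v=Σ⁻¹𝟙 = [12.7314  16.9969  8.8855  10.9968  20.2513]
a=μᵀu=0.628819  b=𝟙ᵀu=5.421285  c=𝟙ᵀv=69.861892  D=ac−b²=14.540143
λ₁=(c·0.129−b)/D = (69.861892·0.129−5.421285)/14.540143 = 0.246964
λ₂=(a−b·0.129)/D = (0.628819−5.421285·0.129)/14.540143 = -0.004850
w* = 0.246964·u + -0.004850·v:
  w_0 = 0.246964·0.5332 + -0.004850·12.7314 = 0.0699  (Xerox)
  w_1 = 0.246964·0.8148 + -0.004850·16.9969 = 0.1188  (Boeing)
  w_2 = 0.246964·-0.0031 + -0.004850·8.8855 = -0.0439  (Exxon)
  w_3 = 0.246964·2.1563 + -0.004850·10.9968 = 0.4792  (Honeywell)
  w_4 = 0.246964·1.9200 + -0.004850·20.2513 = 0.3760  (Raytheon)
Σw_i=1.0000  μᵀw=0.1290
σ²=wᵀΣw=λ₁·μ_p+λ₂ = 0.246964·0.129 + -0.004850 = 0.027008 ≈ 0.0270


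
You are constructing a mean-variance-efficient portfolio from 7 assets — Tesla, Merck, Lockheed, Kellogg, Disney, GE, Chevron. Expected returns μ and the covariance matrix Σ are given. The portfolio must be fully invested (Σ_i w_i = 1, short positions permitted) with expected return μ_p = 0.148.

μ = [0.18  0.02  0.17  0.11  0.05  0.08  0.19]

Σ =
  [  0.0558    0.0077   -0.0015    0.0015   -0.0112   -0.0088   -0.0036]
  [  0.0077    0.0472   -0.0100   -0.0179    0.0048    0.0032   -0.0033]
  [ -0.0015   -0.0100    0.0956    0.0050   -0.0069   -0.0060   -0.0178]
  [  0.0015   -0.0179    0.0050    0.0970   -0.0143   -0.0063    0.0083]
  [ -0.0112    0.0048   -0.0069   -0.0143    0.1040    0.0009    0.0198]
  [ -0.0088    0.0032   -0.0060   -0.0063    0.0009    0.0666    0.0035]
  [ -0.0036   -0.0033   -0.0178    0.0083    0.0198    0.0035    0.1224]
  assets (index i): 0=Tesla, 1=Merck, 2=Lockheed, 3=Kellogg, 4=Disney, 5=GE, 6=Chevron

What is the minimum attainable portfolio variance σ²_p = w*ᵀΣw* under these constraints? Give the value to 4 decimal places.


u=Σ⁻¹μ = [3.7400  0.6674  2.3498  1.1709  0.8190  1.8824  1.7563]
v=Σ⁻¹𝟙 = [20.3602  25.4861  16.1912  16.1870  12.2075  18.8747  8.1984]
a=μᵀu=1.740034  b=𝟙ᵀu=12.385675  c=𝟙ᵀv=117.505103  D=ac−b²=51.057921
λ₁=(c·0.148−b)/D = (117.505103·0.148−12.385675)/51.057921 = 0.098027
λ₂=(a−b·0.148)/D = (1.740034−12.385675·0.148)/51.057921 = -0.001822
w* = 0.098027·u + -0.001822·v:
  w_0 = 0.098027·3.7400 + -0.001822·20.3602 = 0.3295  (Tesla)
  w_1 = 0.098027·0.6674 + -0.001822·25.4861 = 0.0190  (Merck)
  w_2 = 0.098027·2.3498 + -0.001822·16.1912 = 0.2008  (Lockheed)
  w_3 = 0.098027·1.1709 + -0.001822·16.1870 = 0.0853  (Kellogg)
  w_4 = 0.098027·0.8190 + -0.001822·12.2075 = 0.0580  (Disney)
  w_5 = 0.098027·1.8824 + -0.001822·18.8747 = 0.1501  (GE)
  w_6 = 0.098027·1.7563 + -0.001822·8.1984 = 0.1572  (Chevron)
Σw_i=1.0000  μᵀw=0.1480
σ²=wᵀΣw=λ₁·μ_p+λ₂ = 0.098027·0.148 + -0.001822 = 0.012686 ≈ 0.0127

0.0127


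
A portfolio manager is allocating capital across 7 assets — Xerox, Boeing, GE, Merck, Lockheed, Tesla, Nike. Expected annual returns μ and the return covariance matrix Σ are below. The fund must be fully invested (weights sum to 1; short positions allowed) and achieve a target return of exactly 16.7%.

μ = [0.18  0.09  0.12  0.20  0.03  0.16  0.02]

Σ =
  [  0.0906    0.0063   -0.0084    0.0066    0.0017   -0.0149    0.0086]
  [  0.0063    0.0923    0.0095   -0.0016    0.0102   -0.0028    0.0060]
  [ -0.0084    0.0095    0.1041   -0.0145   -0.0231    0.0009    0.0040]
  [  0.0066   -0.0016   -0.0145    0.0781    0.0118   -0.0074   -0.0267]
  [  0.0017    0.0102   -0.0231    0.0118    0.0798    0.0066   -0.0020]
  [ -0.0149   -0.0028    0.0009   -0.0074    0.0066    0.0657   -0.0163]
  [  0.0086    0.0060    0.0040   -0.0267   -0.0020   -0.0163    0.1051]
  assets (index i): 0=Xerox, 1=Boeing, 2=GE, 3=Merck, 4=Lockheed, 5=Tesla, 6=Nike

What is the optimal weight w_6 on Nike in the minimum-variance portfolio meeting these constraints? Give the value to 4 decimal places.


0.0720

g=Σ⁻¹μ = [2.3154  0.7401  1.6597  3.5184  -0.0806  3.7119  1.3634]
h=Σ⁻¹𝟙 = [12.4316  7.2882  14.4240  20.8740  10.8942  23.5518  16.6954]
a=μᵀg=2.004989  b=𝟙ᵀg=13.228328  c=𝟙ᵀh=106.159169  D=ac−b²=37.859343
λ₁=(c·0.167−b)/D = (106.159169·0.167−13.228328)/37.859343 = 0.118868
λ₂=(a−b·0.167)/D = (2.004989−13.228328·0.167)/37.859343 = -0.005392
w* = 0.118868·g + -0.005392·h:
  w_0 = 0.118868·2.3154 + -0.005392·12.4316 = 0.2082  (Xerox)
  w_1 = 0.118868·0.7401 + -0.005392·7.2882 = 0.0487  (Boeing)
  w_2 = 0.118868·1.6597 + -0.005392·14.4240 = 0.1195  (GE)
  w_3 = 0.118868·3.5184 + -0.005392·20.8740 = 0.3057  (Merck)
  w_4 = 0.118868·-0.0806 + -0.005392·10.8942 = -0.0683  (Lockheed)
  w_5 = 0.118868·3.7119 + -0.005392·23.5518 = 0.3142  (Tesla)
  w_6 = 0.118868·1.3634 + -0.005392·16.6954 = 0.0720  (Nike)
Σw_i=1.0000  μᵀw=0.1670
σ²=wᵀΣw=λ₁·μ_p+λ₂ = 0.118868·0.167 + -0.005392 = 0.014459 ≈ 0.0145


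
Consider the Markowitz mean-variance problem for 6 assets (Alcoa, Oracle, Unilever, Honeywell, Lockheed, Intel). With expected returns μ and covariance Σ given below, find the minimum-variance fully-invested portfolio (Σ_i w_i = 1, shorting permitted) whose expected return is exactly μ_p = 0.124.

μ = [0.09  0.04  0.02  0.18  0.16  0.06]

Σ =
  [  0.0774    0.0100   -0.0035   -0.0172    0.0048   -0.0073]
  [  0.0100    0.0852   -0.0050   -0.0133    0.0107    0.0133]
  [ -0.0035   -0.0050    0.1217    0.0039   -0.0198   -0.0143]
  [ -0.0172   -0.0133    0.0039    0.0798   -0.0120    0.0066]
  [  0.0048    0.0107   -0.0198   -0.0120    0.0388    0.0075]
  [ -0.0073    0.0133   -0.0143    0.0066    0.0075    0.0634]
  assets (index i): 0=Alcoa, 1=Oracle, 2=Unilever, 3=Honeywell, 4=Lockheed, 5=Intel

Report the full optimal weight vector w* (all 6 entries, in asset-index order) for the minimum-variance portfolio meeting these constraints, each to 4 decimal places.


0.1468  0.0450  0.1185  0.2321  0.3738  0.0837

u=Σ⁻¹μ = [1.6386  0.1313  1.0258  3.3603  5.3794  0.3527]
v=Σ⁻¹𝟙 = [16.3847  7.6392  15.3272  20.4648  33.1891  13.4574]
a=μᵀu=1.659964  b=𝟙ᵀu=11.888118  c=𝟙ᵀv=106.462528  D=ac−b²=35.396632
λ₁=(c·0.124−b)/D = (106.462528·0.124−11.888118)/35.396632 = 0.037101
λ₂=(a−b·0.124)/D = (1.659964−11.888118·0.124)/35.396632 = 0.005250
w* = 0.037101·u + 0.005250·v:
  w_0 = 0.037101·1.6386 + 0.005250·16.3847 = 0.1468  (Alcoa)
  w_1 = 0.037101·0.1313 + 0.005250·7.6392 = 0.0450  (Oracle)
  w_2 = 0.037101·1.0258 + 0.005250·15.3272 = 0.1185  (Unilever)
  w_3 = 0.037101·3.3603 + 0.005250·20.4648 = 0.2321  (Honeywell)
  w_4 = 0.037101·5.3794 + 0.005250·33.1891 = 0.3738  (Lockheed)
  w_5 = 0.037101·0.3527 + 0.005250·13.4574 = 0.0837  (Intel)
Σw_i=1.0000  μᵀw=0.1240
σ²=wᵀΣw=λ₁·μ_p+λ₂ = 0.037101·0.124 + 0.005250 = 0.009851 ≈ 0.0099


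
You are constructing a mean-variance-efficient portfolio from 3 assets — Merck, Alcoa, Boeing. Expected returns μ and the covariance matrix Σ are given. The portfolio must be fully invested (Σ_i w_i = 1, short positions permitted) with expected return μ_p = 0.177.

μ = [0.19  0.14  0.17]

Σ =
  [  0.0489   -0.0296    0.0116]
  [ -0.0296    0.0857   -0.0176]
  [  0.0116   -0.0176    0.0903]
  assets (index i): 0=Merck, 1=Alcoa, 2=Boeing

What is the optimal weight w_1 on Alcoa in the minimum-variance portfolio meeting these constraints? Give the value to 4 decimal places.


0.2108

x=Σ⁻¹μ = [5.8890  4.0615  1.9177]
y=Σ⁻¹𝟙 = [33.1018  25.5243  11.7968]
a=μᵀx=2.013531  b=𝟙ᵀx=11.868200  c=𝟙ᵀy=70.422910  D=ac−b²=0.944530
λ₁=(c·0.177−b)/D = (70.422910·0.177−11.868200)/0.944530 = 0.631694
λ₂=(a−b·0.177)/D = (2.013531−11.868200·0.177)/0.944530 = -0.092258
w* = 0.631694·x + -0.092258·y:
  w_0 = 0.631694·5.8890 + -0.092258·33.1018 = 0.6662  (Merck)
  w_1 = 0.631694·4.0615 + -0.092258·25.5243 = 0.2108  (Alcoa)
  w_2 = 0.631694·1.9177 + -0.092258·11.7968 = 0.1231  (Boeing)
Σw_i=1.0000  μᵀw=0.1770
σ²=wᵀΣw=λ₁·μ_p+λ₂ = 0.631694·0.177 + -0.092258 = 0.019552 ≈ 0.0196


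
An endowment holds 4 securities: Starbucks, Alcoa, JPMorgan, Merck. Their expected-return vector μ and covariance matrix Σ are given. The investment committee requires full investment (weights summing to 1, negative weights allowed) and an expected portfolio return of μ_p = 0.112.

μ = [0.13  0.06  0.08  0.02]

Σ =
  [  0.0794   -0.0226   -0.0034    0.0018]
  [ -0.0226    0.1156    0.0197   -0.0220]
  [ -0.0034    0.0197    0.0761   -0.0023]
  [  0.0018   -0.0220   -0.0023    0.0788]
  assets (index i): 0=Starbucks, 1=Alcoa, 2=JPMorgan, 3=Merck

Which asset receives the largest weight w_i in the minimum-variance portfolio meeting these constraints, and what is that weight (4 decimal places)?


Starbucks (0.6330)

u=Σ⁻¹μ = [1.9001  0.8194  0.9381  0.4666]
v=Σ⁻¹𝟙 = [16.4212  13.0903  10.9779  16.2903]
a=μᵀu=0.380561  b=𝟙ᵀu=4.124217  c=𝟙ᵀv=56.779790  D=ac−b²=4.598997
λ₁=(c·0.112−b)/D = (56.779790·0.112−4.124217)/4.598997 = 0.486002
λ₂=(a−b·0.112)/D = (0.380561−4.124217·0.112)/4.598997 = -0.017689
w* = 0.486002·u + -0.017689·v:
  w_0 = 0.486002·1.9001 + -0.017689·16.4212 = 0.6330  (Starbucks)
  w_1 = 0.486002·0.8194 + -0.017689·13.0903 = 0.1667  (Alcoa)
  w_2 = 0.486002·0.9381 + -0.017689·10.9779 = 0.2617  (JPMorgan)
  w_3 = 0.486002·0.4666 + -0.017689·16.2903 = -0.0614  (Merck)
Σw_i=1.0000  μᵀw=0.1120
σ²=wᵀΣw=λ₁·μ_p+λ₂ = 0.486002·0.112 + -0.017689 = 0.036743 ≈ 0.0367


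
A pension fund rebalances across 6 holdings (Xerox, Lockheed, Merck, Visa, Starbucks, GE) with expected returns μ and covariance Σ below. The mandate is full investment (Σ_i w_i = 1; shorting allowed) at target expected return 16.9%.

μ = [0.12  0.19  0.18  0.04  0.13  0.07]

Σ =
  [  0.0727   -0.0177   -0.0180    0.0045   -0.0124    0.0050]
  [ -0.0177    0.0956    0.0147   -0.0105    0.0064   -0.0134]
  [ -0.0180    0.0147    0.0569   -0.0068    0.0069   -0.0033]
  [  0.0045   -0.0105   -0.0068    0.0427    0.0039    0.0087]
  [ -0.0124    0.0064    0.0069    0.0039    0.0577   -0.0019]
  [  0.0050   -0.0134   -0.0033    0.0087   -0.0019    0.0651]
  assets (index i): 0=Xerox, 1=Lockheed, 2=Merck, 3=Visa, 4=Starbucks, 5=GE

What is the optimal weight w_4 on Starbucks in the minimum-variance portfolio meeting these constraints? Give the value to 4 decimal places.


0.1935

u=Σ⁻¹μ = [3.2926  2.2210  3.5840  1.2236  2.2479  1.3633]
v=Σ⁻¹𝟙 = [23.3958  14.8706  22.7854  23.6166  16.8862  15.1167]
a=μᵀu=1.898813  b=𝟙ᵀu=13.932329  c=𝟙ᵀv=116.671371  D=ac−b²=27.427309
λ₁=(c·0.169−b)/D = (116.671371·0.169−13.932329)/27.427309 = 0.210926
λ₂=(a−b·0.169)/D = (1.898813−13.932329·0.169)/27.427309 = -0.016617
w* = 0.210926·u + -0.016617·v:
  w_0 = 0.210926·3.2926 + -0.016617·23.3958 = 0.3057  (Xerox)
  w_1 = 0.210926·2.2210 + -0.016617·14.8706 = 0.2214  (Lockheed)
  w_2 = 0.210926·3.5840 + -0.016617·22.7854 = 0.3773  (Merck)
  w_3 = 0.210926·1.2236 + -0.016617·23.6166 = -0.1343  (Visa)
  w_4 = 0.210926·2.2479 + -0.016617·16.8862 = 0.1935  (Starbucks)
  w_5 = 0.210926·1.3633 + -0.016617·15.1167 = 0.0364  (GE)
Σw_i=1.0000  μᵀw=0.1690
σ²=wᵀΣw=λ₁·μ_p+λ₂ = 0.210926·0.169 + -0.016617 = 0.019030 ≈ 0.0190


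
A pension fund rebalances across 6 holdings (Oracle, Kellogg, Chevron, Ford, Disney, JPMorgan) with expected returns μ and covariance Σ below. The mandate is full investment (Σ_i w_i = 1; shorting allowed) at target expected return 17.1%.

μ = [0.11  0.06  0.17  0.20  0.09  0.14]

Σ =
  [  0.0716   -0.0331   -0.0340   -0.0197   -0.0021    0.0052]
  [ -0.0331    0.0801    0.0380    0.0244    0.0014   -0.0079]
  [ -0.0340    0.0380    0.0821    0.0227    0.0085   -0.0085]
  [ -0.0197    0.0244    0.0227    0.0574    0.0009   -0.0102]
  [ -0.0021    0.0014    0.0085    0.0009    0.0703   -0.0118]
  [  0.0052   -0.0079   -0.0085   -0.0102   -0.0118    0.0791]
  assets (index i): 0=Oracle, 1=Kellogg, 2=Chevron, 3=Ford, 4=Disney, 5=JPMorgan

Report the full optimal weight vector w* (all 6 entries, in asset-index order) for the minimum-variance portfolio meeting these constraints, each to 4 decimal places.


g=Σ⁻¹μ = [3.7876  0.0461  2.5769  4.1773  1.4568  2.5584]
h=Σ⁻¹𝟙 = [31.6640  14.8108  13.2040  19.7908  16.1168  18.4151]
a=μᵀg=2.182235  b=𝟙ᵀg=14.603152  c=𝟙ᵀh=114.001452  D=ac−b²=35.525906
λ₁=(c·0.171−b)/D = (114.001452·0.171−14.603152)/35.525906 = 0.137677
λ₂=(a−b·0.171)/D = (2.182235−14.603152·0.171)/35.525906 = -0.008864
w* = 0.137677·g + -0.008864·h:
  w_0 = 0.137677·3.7876 + -0.008864·31.6640 = 0.2408  (Oracle)
  w_1 = 0.137677·0.0461 + -0.008864·14.8108 = -0.1249  (Kellogg)
  w_2 = 0.137677·2.5769 + -0.008864·13.2040 = 0.2377  (Chevron)
  w_3 = 0.137677·4.1773 + -0.008864·19.7908 = 0.3997  (Ford)
  w_4 = 0.137677·1.4568 + -0.008864·16.1168 = 0.0577  (Disney)
  w_5 = 0.137677·2.5584 + -0.008864·18.4151 = 0.1890  (JPMorgan)
Σw_i=1.0000  μᵀw=0.1710
σ²=wᵀΣw=λ₁·μ_p+λ₂ = 0.137677·0.171 + -0.008864 = 0.014679 ≈ 0.0147

0.2408  -0.1249  0.2377  0.3997  0.0577  0.1890


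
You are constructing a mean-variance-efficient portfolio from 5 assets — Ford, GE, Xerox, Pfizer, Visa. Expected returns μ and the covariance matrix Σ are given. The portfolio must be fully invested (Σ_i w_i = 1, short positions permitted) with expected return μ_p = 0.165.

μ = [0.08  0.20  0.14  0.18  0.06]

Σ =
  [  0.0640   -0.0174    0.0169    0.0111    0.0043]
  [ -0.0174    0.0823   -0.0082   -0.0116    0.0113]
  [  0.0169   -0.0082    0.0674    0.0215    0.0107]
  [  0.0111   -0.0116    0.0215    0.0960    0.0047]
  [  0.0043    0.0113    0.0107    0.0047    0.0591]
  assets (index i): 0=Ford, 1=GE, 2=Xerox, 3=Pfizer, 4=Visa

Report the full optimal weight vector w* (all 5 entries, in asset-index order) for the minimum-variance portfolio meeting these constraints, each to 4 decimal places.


p=Σ⁻¹μ = [1.3942  3.1428  1.5701  1.7473  -0.1103]
q=Σ⁻¹𝟙 = [15.5872  16.0024  8.6204  8.1023  10.5216]
a=μᵀp=1.267794  b=𝟙ᵀp=7.744017  c=𝟙ᵀq=58.833880  D=ac−b²=14.619472
λ₁=(c·0.165−b)/D = (58.833880·0.165−7.744017)/14.619472 = 0.134312
λ₂=(a−b·0.165)/D = (1.267794−7.744017·0.165)/14.619472 = -0.000682
w* = 0.134312·p + -0.000682·q:
  w_0 = 0.134312·1.3942 + -0.000682·15.5872 = 0.1766  (Ford)
  w_1 = 0.134312·3.1428 + -0.000682·16.0024 = 0.4112  (GE)
  w_2 = 0.134312·1.5701 + -0.000682·8.6204 = 0.2050  (Xerox)
  w_3 = 0.134312·1.7473 + -0.000682·8.1023 = 0.2292  (Pfizer)
  w_4 = 0.134312·-0.1103 + -0.000682·10.5216 = -0.0220  (Visa)
Σw_i=1.0000  μᵀw=0.1650
σ²=wᵀΣw=λ₁·μ_p+λ₂ = 0.134312·0.165 + -0.000682 = 0.021480 ≈ 0.0215

0.1766  0.4112  0.2050  0.2292  -0.0220


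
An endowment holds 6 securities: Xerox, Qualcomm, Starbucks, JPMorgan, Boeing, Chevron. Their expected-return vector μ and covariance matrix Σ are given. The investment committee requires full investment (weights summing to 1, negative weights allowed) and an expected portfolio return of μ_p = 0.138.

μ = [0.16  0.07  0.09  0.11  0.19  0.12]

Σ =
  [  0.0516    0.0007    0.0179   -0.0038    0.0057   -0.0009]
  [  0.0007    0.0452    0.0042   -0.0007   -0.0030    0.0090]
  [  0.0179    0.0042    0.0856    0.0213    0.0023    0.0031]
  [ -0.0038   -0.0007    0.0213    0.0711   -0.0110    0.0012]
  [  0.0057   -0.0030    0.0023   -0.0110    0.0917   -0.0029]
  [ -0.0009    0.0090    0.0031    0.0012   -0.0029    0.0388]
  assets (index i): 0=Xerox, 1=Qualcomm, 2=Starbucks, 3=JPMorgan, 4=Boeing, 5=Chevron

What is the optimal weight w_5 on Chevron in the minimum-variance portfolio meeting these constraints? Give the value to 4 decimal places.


0.2654

g=Σ⁻¹μ = [3.1736  1.1123  -0.3703  2.1390  2.2732  3.0417]
h=Σ⁻¹𝟙 = [18.7273  18.3605  1.6319  16.3882  12.9713  22.2810]
a=μᵀg=1.584504  b=𝟙ᵀg=11.369442  c=𝟙ᵀh=90.360199  D=ac−b²=13.911849
λ₁=(c·0.138−b)/D = (90.360199·0.138−11.369442)/13.911849 = 0.079088
λ₂=(a−b·0.138)/D = (1.584504−11.369442·0.138)/13.911849 = 0.001116
w* = 0.079088·g + 0.001116·h:
  w_0 = 0.079088·3.1736 + 0.001116·18.7273 = 0.2719  (Xerox)
  w_1 = 0.079088·1.1123 + 0.001116·18.3605 = 0.1085  (Qualcomm)
  w_2 = 0.079088·-0.3703 + 0.001116·1.6319 = -0.0275  (Starbucks)
  w_3 = 0.079088·2.1390 + 0.001116·16.3882 = 0.1875  (JPMorgan)
  w_4 = 0.079088·2.2732 + 0.001116·12.9713 = 0.1943  (Boeing)
  w_5 = 0.079088·3.0417 + 0.001116·22.2810 = 0.2654  (Chevron)
Σw_i=1.0000  μᵀw=0.1380
σ²=wᵀΣw=λ₁·μ_p+λ₂ = 0.079088·0.138 + 0.001116 = 0.012030 ≈ 0.0120


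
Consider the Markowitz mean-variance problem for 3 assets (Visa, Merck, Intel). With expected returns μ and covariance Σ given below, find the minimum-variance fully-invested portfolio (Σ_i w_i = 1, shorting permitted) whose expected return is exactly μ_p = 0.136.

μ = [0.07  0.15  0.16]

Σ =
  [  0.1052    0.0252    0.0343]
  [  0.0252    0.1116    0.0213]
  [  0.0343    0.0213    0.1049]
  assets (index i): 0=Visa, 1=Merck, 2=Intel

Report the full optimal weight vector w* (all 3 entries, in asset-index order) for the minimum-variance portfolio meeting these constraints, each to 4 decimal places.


p=Σ⁻¹μ = [-0.0252  1.0997  1.3102]
q=Σ⁻¹𝟙 = [5.9146  6.4236  6.2946]
a=μᵀp=0.372825  b=𝟙ᵀp=2.384705  c=𝟙ᵀq=18.632867  D=ac−b²=1.259986
λ₁=(c·0.136−b)/D = (18.632867·0.136−2.384705)/1.259986 = 0.118545
λ₂=(a−b·0.136)/D = (0.372825−2.384705·0.136)/1.259986 = 0.038497
w* = 0.118545·p + 0.038497·q:
  w_0 = 0.118545·-0.0252 + 0.038497·5.9146 = 0.2247  (Visa)
  w_1 = 0.118545·1.0997 + 0.038497·6.4236 = 0.3777  (Merck)
  w_2 = 0.118545·1.3102 + 0.038497·6.2946 = 0.3976  (Intel)
Σw_i=1.0000  μᵀw=0.1360
σ²=wᵀΣw=λ₁·μ_p+λ₂ = 0.118545·0.136 + 0.038497 = 0.054619 ≈ 0.0546

0.2247  0.3777  0.3976


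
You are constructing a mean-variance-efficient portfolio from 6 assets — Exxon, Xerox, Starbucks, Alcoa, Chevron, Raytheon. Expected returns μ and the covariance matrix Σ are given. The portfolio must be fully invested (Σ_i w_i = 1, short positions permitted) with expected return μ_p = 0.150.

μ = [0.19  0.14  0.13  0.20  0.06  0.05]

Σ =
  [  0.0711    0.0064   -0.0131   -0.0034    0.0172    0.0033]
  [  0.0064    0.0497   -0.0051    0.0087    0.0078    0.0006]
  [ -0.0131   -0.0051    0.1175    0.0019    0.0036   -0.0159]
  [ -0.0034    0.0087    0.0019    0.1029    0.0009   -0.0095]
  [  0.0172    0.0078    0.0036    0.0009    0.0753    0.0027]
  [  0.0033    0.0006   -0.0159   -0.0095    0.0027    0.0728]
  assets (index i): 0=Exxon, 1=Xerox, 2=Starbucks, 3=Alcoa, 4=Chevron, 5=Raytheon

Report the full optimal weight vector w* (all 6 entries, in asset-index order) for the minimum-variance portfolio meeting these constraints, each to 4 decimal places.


0.2690  0.2342  0.1701  0.1843  0.0010  0.1414

x=Σ⁻¹μ = [2.8668  2.3053  1.6593  1.9220  -0.2407  1.1600]
y=Σ⁻¹𝟙 = [12.8074  16.6613  12.5485  9.9873  7.3075  16.7913]
a=μᵀx=1.511113  b=𝟙ᵀx=9.672776  c=𝟙ᵀy=76.103362  D=ac−b²=21.438196
λ₁=(c·0.150−b)/D = (76.103362·0.150−9.672776)/21.438196 = 0.081291
λ₂=(a−b·0.150)/D = (1.511113−9.672776·0.150)/21.438196 = 0.002808
w* = 0.081291·x + 0.002808·y:
  w_0 = 0.081291·2.8668 + 0.002808·12.8074 = 0.2690  (Exxon)
  w_1 = 0.081291·2.3053 + 0.002808·16.6613 = 0.2342  (Xerox)
  w_2 = 0.081291·1.6593 + 0.002808·12.5485 = 0.1701  (Starbucks)
  w_3 = 0.081291·1.9220 + 0.002808·9.9873 = 0.1843  (Alcoa)
  w_4 = 0.081291·-0.2407 + 0.002808·7.3075 = 0.0010  (Chevron)
  w_5 = 0.081291·1.1600 + 0.002808·16.7913 = 0.1414  (Raytheon)
Σw_i=1.0000  μᵀw=0.1500
σ²=wᵀΣw=λ₁·μ_p+λ₂ = 0.081291·0.150 + 0.002808 = 0.015002 ≈ 0.0150


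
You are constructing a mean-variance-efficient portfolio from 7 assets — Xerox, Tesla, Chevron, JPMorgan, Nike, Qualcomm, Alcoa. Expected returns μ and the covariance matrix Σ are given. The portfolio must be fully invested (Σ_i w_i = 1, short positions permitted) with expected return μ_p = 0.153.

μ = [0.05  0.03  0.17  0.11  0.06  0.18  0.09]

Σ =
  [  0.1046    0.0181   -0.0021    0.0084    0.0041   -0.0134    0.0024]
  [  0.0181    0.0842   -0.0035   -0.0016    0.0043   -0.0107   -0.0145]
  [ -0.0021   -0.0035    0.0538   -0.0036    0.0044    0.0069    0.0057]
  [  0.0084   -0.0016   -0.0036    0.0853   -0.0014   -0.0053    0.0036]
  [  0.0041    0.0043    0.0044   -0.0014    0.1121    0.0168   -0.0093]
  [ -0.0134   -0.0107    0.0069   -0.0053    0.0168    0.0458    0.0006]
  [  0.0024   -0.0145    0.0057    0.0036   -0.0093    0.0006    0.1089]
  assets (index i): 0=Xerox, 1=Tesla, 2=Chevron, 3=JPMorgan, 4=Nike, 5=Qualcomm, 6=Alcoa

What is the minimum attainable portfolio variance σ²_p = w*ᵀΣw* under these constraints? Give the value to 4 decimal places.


0.0159

x=Σ⁻¹μ = [0.7645  1.0042  2.7607  1.5786  -0.1932  4.2168  0.7069]
y=Σ⁻¹𝟙 = [8.9829  15.5845  16.1340  13.0402  4.5526  25.3801  10.0332]
a=μᵀx=1.522369  b=𝟙ᵀx=10.838460  c=𝟙ᵀy=93.707622  D=ac−b²=25.185380
λ₁=(c·0.153−b)/D = (93.707622·0.153−10.838460)/25.185380 = 0.138922
λ₂=(a−b·0.153)/D = (1.522369−10.838460·0.153)/25.185380 = -0.005397
w* = 0.138922·x + -0.005397·y:
  w_0 = 0.138922·0.7645 + -0.005397·8.9829 = 0.0577  (Xerox)
  w_1 = 0.138922·1.0042 + -0.005397·15.5845 = 0.0554  (Tesla)
  w_2 = 0.138922·2.7607 + -0.005397·16.1340 = 0.2965  (Chevron)
  w_3 = 0.138922·1.5786 + -0.005397·13.0402 = 0.1489  (JPMorgan)
  w_4 = 0.138922·-0.1932 + -0.005397·4.5526 = -0.0514  (Nike)
  w_5 = 0.138922·4.2168 + -0.005397·25.3801 = 0.4488  (Qualcomm)
  w_6 = 0.138922·0.7069 + -0.005397·10.0332 = 0.0441  (Alcoa)
Σw_i=1.0000  μᵀw=0.1530
σ²=wᵀΣw=λ₁·μ_p+λ₂ = 0.138922·0.153 + -0.005397 = 0.015858 ≈ 0.0159


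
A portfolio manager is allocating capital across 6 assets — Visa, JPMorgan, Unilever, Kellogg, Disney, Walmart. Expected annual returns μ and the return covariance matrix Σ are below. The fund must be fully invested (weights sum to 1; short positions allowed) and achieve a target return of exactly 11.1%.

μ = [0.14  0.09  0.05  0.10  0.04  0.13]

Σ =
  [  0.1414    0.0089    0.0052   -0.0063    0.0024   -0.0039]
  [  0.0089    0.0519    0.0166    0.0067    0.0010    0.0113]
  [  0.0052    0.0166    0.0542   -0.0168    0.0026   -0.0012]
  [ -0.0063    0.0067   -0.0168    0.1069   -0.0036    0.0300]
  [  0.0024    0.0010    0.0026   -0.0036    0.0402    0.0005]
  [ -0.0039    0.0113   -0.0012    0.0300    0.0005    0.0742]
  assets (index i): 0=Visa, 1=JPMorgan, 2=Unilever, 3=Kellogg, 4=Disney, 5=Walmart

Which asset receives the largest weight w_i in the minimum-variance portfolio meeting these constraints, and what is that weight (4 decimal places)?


u=Σ⁻¹μ = [0.9583  0.9205  0.7506  0.6934  0.9112  1.3879]
v=Σ⁻¹𝟙 = [6.1490  9.0556  17.3242  10.3330  23.9841  8.3620]
a=μᵀu=0.540739  b=𝟙ᵀu=5.621796  c=𝟙ᵀv=75.207904  D=ac−b²=9.063242
λ₁=(c·0.111−b)/D = (75.207904·0.111−5.621796)/9.063242 = 0.300806
λ₂=(a−b·0.111)/D = (0.540739−5.621796·0.111)/9.063242 = -0.009189
w* = 0.300806·u + -0.009189·v:
  w_0 = 0.300806·0.9583 + -0.009189·6.1490 = 0.2318  (Visa)
  w_1 = 0.300806·0.9205 + -0.009189·9.0556 = 0.1937  (JPMorgan)
  w_2 = 0.300806·0.7506 + -0.009189·17.3242 = 0.0666  (Unilever)
  w_3 = 0.300806·0.6934 + -0.009189·10.3330 = 0.1136  (Kellogg)
  w_4 = 0.300806·0.9112 + -0.009189·23.9841 = 0.0537  (Disney)
  w_5 = 0.300806·1.3879 + -0.009189·8.3620 = 0.3406  (Walmart)
Σw_i=1.0000  μᵀw=0.1110
σ²=wᵀΣw=λ₁·μ_p+λ₂ = 0.300806·0.111 + -0.009189 = 0.024201 ≈ 0.0242

Walmart (0.3406)
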